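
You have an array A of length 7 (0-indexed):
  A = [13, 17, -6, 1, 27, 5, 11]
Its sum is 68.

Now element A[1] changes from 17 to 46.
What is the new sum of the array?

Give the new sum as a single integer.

Old value at index 1: 17
New value at index 1: 46
Delta = 46 - 17 = 29
New sum = old_sum + delta = 68 + (29) = 97

Answer: 97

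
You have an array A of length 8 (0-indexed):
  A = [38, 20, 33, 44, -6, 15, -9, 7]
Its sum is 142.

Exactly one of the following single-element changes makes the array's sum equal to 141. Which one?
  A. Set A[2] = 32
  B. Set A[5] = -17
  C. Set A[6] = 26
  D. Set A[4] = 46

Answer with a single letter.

Answer: A

Derivation:
Option A: A[2] 33->32, delta=-1, new_sum=142+(-1)=141 <-- matches target
Option B: A[5] 15->-17, delta=-32, new_sum=142+(-32)=110
Option C: A[6] -9->26, delta=35, new_sum=142+(35)=177
Option D: A[4] -6->46, delta=52, new_sum=142+(52)=194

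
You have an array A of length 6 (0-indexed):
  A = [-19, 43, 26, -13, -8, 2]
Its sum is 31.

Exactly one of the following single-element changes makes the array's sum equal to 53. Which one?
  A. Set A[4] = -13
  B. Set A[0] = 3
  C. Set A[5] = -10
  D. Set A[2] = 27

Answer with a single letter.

Answer: B

Derivation:
Option A: A[4] -8->-13, delta=-5, new_sum=31+(-5)=26
Option B: A[0] -19->3, delta=22, new_sum=31+(22)=53 <-- matches target
Option C: A[5] 2->-10, delta=-12, new_sum=31+(-12)=19
Option D: A[2] 26->27, delta=1, new_sum=31+(1)=32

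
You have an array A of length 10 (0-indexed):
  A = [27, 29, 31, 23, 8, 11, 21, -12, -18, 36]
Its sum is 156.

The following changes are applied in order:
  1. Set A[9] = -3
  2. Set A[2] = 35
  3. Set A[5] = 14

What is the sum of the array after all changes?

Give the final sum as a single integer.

Initial sum: 156
Change 1: A[9] 36 -> -3, delta = -39, sum = 117
Change 2: A[2] 31 -> 35, delta = 4, sum = 121
Change 3: A[5] 11 -> 14, delta = 3, sum = 124

Answer: 124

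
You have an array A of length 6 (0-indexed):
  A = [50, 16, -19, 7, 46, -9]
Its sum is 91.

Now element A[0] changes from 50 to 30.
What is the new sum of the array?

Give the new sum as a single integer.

Answer: 71

Derivation:
Old value at index 0: 50
New value at index 0: 30
Delta = 30 - 50 = -20
New sum = old_sum + delta = 91 + (-20) = 71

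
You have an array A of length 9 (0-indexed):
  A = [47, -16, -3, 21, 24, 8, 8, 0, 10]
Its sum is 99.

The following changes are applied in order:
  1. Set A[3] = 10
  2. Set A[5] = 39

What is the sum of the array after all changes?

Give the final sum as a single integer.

Initial sum: 99
Change 1: A[3] 21 -> 10, delta = -11, sum = 88
Change 2: A[5] 8 -> 39, delta = 31, sum = 119

Answer: 119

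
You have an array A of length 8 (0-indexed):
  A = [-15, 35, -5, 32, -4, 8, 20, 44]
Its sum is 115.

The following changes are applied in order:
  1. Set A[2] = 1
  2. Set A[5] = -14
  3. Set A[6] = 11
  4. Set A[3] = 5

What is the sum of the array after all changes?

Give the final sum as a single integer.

Answer: 63

Derivation:
Initial sum: 115
Change 1: A[2] -5 -> 1, delta = 6, sum = 121
Change 2: A[5] 8 -> -14, delta = -22, sum = 99
Change 3: A[6] 20 -> 11, delta = -9, sum = 90
Change 4: A[3] 32 -> 5, delta = -27, sum = 63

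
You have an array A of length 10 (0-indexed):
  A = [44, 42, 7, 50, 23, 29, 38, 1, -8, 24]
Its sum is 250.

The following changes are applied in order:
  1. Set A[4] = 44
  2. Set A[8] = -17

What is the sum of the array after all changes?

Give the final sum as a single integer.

Initial sum: 250
Change 1: A[4] 23 -> 44, delta = 21, sum = 271
Change 2: A[8] -8 -> -17, delta = -9, sum = 262

Answer: 262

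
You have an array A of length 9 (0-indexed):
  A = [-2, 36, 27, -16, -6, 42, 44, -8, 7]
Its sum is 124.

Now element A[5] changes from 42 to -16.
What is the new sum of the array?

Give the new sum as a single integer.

Answer: 66

Derivation:
Old value at index 5: 42
New value at index 5: -16
Delta = -16 - 42 = -58
New sum = old_sum + delta = 124 + (-58) = 66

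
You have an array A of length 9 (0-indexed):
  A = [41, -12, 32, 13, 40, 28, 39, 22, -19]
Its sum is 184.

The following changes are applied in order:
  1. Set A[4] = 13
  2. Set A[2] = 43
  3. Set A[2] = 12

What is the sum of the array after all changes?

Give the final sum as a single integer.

Initial sum: 184
Change 1: A[4] 40 -> 13, delta = -27, sum = 157
Change 2: A[2] 32 -> 43, delta = 11, sum = 168
Change 3: A[2] 43 -> 12, delta = -31, sum = 137

Answer: 137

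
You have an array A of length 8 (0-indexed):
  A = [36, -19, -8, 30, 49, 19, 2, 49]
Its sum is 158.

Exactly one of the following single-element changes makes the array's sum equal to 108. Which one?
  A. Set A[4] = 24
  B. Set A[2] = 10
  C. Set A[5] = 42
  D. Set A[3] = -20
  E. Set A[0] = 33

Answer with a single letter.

Option A: A[4] 49->24, delta=-25, new_sum=158+(-25)=133
Option B: A[2] -8->10, delta=18, new_sum=158+(18)=176
Option C: A[5] 19->42, delta=23, new_sum=158+(23)=181
Option D: A[3] 30->-20, delta=-50, new_sum=158+(-50)=108 <-- matches target
Option E: A[0] 36->33, delta=-3, new_sum=158+(-3)=155

Answer: D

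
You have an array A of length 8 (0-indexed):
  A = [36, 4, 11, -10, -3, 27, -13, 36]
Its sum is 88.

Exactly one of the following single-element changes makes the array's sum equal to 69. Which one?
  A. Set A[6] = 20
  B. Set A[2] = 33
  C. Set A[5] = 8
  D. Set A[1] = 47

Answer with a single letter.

Answer: C

Derivation:
Option A: A[6] -13->20, delta=33, new_sum=88+(33)=121
Option B: A[2] 11->33, delta=22, new_sum=88+(22)=110
Option C: A[5] 27->8, delta=-19, new_sum=88+(-19)=69 <-- matches target
Option D: A[1] 4->47, delta=43, new_sum=88+(43)=131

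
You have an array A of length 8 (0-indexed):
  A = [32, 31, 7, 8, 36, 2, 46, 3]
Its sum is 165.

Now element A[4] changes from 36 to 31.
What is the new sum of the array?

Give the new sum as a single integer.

Old value at index 4: 36
New value at index 4: 31
Delta = 31 - 36 = -5
New sum = old_sum + delta = 165 + (-5) = 160

Answer: 160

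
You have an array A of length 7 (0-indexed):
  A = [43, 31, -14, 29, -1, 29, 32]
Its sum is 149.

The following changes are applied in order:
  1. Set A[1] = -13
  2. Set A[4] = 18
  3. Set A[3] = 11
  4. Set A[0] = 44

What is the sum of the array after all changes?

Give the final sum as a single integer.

Initial sum: 149
Change 1: A[1] 31 -> -13, delta = -44, sum = 105
Change 2: A[4] -1 -> 18, delta = 19, sum = 124
Change 3: A[3] 29 -> 11, delta = -18, sum = 106
Change 4: A[0] 43 -> 44, delta = 1, sum = 107

Answer: 107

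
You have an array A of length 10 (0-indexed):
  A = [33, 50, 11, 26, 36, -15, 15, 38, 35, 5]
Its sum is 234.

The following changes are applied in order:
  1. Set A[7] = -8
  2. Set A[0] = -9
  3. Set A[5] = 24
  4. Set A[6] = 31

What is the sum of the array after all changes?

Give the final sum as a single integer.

Initial sum: 234
Change 1: A[7] 38 -> -8, delta = -46, sum = 188
Change 2: A[0] 33 -> -9, delta = -42, sum = 146
Change 3: A[5] -15 -> 24, delta = 39, sum = 185
Change 4: A[6] 15 -> 31, delta = 16, sum = 201

Answer: 201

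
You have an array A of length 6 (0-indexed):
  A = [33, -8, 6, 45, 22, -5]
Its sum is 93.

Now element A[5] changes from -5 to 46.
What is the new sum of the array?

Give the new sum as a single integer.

Old value at index 5: -5
New value at index 5: 46
Delta = 46 - -5 = 51
New sum = old_sum + delta = 93 + (51) = 144

Answer: 144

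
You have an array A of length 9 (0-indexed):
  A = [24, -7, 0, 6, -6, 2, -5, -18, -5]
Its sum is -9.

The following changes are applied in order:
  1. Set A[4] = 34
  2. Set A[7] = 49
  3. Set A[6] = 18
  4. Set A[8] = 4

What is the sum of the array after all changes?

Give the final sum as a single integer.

Initial sum: -9
Change 1: A[4] -6 -> 34, delta = 40, sum = 31
Change 2: A[7] -18 -> 49, delta = 67, sum = 98
Change 3: A[6] -5 -> 18, delta = 23, sum = 121
Change 4: A[8] -5 -> 4, delta = 9, sum = 130

Answer: 130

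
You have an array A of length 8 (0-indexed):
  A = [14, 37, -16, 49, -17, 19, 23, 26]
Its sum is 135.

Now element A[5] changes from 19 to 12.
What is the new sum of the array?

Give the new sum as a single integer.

Answer: 128

Derivation:
Old value at index 5: 19
New value at index 5: 12
Delta = 12 - 19 = -7
New sum = old_sum + delta = 135 + (-7) = 128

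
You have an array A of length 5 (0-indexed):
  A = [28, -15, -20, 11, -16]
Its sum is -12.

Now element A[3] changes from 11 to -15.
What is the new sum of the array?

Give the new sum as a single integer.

Old value at index 3: 11
New value at index 3: -15
Delta = -15 - 11 = -26
New sum = old_sum + delta = -12 + (-26) = -38

Answer: -38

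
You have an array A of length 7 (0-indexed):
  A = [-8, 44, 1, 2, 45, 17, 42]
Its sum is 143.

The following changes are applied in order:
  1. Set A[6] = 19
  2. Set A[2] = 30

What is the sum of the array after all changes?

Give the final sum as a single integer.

Initial sum: 143
Change 1: A[6] 42 -> 19, delta = -23, sum = 120
Change 2: A[2] 1 -> 30, delta = 29, sum = 149

Answer: 149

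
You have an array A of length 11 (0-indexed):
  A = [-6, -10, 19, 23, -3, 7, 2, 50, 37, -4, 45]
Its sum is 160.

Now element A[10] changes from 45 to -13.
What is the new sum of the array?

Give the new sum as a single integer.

Old value at index 10: 45
New value at index 10: -13
Delta = -13 - 45 = -58
New sum = old_sum + delta = 160 + (-58) = 102

Answer: 102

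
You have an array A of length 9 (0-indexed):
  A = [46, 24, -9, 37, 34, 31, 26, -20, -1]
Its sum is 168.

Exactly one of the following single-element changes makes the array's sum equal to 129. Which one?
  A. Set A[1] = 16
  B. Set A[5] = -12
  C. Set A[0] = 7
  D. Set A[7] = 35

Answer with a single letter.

Option A: A[1] 24->16, delta=-8, new_sum=168+(-8)=160
Option B: A[5] 31->-12, delta=-43, new_sum=168+(-43)=125
Option C: A[0] 46->7, delta=-39, new_sum=168+(-39)=129 <-- matches target
Option D: A[7] -20->35, delta=55, new_sum=168+(55)=223

Answer: C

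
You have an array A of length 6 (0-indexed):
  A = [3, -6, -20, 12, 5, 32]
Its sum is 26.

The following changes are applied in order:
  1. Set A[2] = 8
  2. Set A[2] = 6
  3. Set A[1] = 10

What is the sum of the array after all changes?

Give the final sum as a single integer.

Initial sum: 26
Change 1: A[2] -20 -> 8, delta = 28, sum = 54
Change 2: A[2] 8 -> 6, delta = -2, sum = 52
Change 3: A[1] -6 -> 10, delta = 16, sum = 68

Answer: 68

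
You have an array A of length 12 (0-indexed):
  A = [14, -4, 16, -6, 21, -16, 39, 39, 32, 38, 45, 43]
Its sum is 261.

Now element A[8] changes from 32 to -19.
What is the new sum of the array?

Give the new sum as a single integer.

Answer: 210

Derivation:
Old value at index 8: 32
New value at index 8: -19
Delta = -19 - 32 = -51
New sum = old_sum + delta = 261 + (-51) = 210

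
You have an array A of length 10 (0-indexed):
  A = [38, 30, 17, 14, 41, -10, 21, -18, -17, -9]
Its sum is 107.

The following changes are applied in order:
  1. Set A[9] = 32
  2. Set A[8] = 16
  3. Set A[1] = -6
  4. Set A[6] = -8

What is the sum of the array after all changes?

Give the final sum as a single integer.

Initial sum: 107
Change 1: A[9] -9 -> 32, delta = 41, sum = 148
Change 2: A[8] -17 -> 16, delta = 33, sum = 181
Change 3: A[1] 30 -> -6, delta = -36, sum = 145
Change 4: A[6] 21 -> -8, delta = -29, sum = 116

Answer: 116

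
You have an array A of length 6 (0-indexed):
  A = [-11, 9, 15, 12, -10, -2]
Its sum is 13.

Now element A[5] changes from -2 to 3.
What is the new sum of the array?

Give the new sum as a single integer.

Old value at index 5: -2
New value at index 5: 3
Delta = 3 - -2 = 5
New sum = old_sum + delta = 13 + (5) = 18

Answer: 18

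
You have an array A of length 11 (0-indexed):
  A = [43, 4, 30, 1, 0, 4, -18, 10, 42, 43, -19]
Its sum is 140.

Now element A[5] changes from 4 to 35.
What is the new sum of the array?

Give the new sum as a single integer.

Answer: 171

Derivation:
Old value at index 5: 4
New value at index 5: 35
Delta = 35 - 4 = 31
New sum = old_sum + delta = 140 + (31) = 171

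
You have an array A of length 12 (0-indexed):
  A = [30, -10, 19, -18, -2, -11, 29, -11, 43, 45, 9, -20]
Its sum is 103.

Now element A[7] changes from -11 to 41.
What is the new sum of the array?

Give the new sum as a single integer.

Answer: 155

Derivation:
Old value at index 7: -11
New value at index 7: 41
Delta = 41 - -11 = 52
New sum = old_sum + delta = 103 + (52) = 155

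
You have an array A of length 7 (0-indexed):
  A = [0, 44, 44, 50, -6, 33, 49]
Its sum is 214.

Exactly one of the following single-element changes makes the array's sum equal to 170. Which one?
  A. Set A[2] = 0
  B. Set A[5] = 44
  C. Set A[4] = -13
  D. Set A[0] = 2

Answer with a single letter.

Answer: A

Derivation:
Option A: A[2] 44->0, delta=-44, new_sum=214+(-44)=170 <-- matches target
Option B: A[5] 33->44, delta=11, new_sum=214+(11)=225
Option C: A[4] -6->-13, delta=-7, new_sum=214+(-7)=207
Option D: A[0] 0->2, delta=2, new_sum=214+(2)=216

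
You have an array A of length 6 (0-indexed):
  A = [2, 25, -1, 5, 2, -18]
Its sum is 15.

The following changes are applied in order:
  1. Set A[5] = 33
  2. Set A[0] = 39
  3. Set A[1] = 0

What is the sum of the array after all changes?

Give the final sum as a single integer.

Initial sum: 15
Change 1: A[5] -18 -> 33, delta = 51, sum = 66
Change 2: A[0] 2 -> 39, delta = 37, sum = 103
Change 3: A[1] 25 -> 0, delta = -25, sum = 78

Answer: 78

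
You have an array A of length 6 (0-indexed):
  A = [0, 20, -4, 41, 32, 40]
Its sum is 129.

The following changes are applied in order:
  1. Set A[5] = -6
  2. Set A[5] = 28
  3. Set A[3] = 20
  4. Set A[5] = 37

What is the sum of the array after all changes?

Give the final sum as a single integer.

Answer: 105

Derivation:
Initial sum: 129
Change 1: A[5] 40 -> -6, delta = -46, sum = 83
Change 2: A[5] -6 -> 28, delta = 34, sum = 117
Change 3: A[3] 41 -> 20, delta = -21, sum = 96
Change 4: A[5] 28 -> 37, delta = 9, sum = 105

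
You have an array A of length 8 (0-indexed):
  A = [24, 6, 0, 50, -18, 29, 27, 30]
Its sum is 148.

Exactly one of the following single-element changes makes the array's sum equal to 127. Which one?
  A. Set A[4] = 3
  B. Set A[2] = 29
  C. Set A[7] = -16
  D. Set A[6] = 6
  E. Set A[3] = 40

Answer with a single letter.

Option A: A[4] -18->3, delta=21, new_sum=148+(21)=169
Option B: A[2] 0->29, delta=29, new_sum=148+(29)=177
Option C: A[7] 30->-16, delta=-46, new_sum=148+(-46)=102
Option D: A[6] 27->6, delta=-21, new_sum=148+(-21)=127 <-- matches target
Option E: A[3] 50->40, delta=-10, new_sum=148+(-10)=138

Answer: D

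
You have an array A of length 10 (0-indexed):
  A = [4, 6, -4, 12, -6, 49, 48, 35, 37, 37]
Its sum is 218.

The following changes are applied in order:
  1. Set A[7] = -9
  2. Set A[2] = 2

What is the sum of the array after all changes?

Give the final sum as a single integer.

Answer: 180

Derivation:
Initial sum: 218
Change 1: A[7] 35 -> -9, delta = -44, sum = 174
Change 2: A[2] -4 -> 2, delta = 6, sum = 180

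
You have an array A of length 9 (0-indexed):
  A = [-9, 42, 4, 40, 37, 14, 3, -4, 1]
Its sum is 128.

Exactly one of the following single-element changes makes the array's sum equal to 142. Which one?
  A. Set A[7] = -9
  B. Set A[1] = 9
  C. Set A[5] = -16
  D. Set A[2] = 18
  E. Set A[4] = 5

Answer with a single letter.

Answer: D

Derivation:
Option A: A[7] -4->-9, delta=-5, new_sum=128+(-5)=123
Option B: A[1] 42->9, delta=-33, new_sum=128+(-33)=95
Option C: A[5] 14->-16, delta=-30, new_sum=128+(-30)=98
Option D: A[2] 4->18, delta=14, new_sum=128+(14)=142 <-- matches target
Option E: A[4] 37->5, delta=-32, new_sum=128+(-32)=96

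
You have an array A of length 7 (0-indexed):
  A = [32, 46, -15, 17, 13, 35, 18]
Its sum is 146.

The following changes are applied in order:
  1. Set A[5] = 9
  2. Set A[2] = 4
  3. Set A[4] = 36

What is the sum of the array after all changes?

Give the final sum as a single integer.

Answer: 162

Derivation:
Initial sum: 146
Change 1: A[5] 35 -> 9, delta = -26, sum = 120
Change 2: A[2] -15 -> 4, delta = 19, sum = 139
Change 3: A[4] 13 -> 36, delta = 23, sum = 162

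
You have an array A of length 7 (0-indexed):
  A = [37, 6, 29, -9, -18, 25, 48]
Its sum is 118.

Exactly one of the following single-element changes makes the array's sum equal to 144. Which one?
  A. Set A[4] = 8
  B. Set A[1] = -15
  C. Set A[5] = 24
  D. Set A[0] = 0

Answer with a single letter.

Option A: A[4] -18->8, delta=26, new_sum=118+(26)=144 <-- matches target
Option B: A[1] 6->-15, delta=-21, new_sum=118+(-21)=97
Option C: A[5] 25->24, delta=-1, new_sum=118+(-1)=117
Option D: A[0] 37->0, delta=-37, new_sum=118+(-37)=81

Answer: A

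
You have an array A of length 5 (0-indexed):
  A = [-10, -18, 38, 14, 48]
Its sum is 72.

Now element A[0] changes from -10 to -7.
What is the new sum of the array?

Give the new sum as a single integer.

Old value at index 0: -10
New value at index 0: -7
Delta = -7 - -10 = 3
New sum = old_sum + delta = 72 + (3) = 75

Answer: 75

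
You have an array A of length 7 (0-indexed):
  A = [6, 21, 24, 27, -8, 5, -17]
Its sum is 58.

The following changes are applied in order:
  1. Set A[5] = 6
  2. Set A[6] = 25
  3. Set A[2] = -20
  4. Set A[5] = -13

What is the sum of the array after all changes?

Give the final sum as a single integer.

Answer: 38

Derivation:
Initial sum: 58
Change 1: A[5] 5 -> 6, delta = 1, sum = 59
Change 2: A[6] -17 -> 25, delta = 42, sum = 101
Change 3: A[2] 24 -> -20, delta = -44, sum = 57
Change 4: A[5] 6 -> -13, delta = -19, sum = 38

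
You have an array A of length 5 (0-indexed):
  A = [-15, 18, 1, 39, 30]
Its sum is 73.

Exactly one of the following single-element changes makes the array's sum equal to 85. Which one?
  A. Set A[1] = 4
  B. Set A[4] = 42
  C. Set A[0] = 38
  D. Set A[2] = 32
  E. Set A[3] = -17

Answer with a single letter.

Option A: A[1] 18->4, delta=-14, new_sum=73+(-14)=59
Option B: A[4] 30->42, delta=12, new_sum=73+(12)=85 <-- matches target
Option C: A[0] -15->38, delta=53, new_sum=73+(53)=126
Option D: A[2] 1->32, delta=31, new_sum=73+(31)=104
Option E: A[3] 39->-17, delta=-56, new_sum=73+(-56)=17

Answer: B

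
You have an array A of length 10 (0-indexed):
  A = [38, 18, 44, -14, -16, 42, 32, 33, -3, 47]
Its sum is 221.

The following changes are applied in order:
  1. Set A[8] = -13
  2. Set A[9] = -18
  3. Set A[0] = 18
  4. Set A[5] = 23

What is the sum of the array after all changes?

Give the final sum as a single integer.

Answer: 107

Derivation:
Initial sum: 221
Change 1: A[8] -3 -> -13, delta = -10, sum = 211
Change 2: A[9] 47 -> -18, delta = -65, sum = 146
Change 3: A[0] 38 -> 18, delta = -20, sum = 126
Change 4: A[5] 42 -> 23, delta = -19, sum = 107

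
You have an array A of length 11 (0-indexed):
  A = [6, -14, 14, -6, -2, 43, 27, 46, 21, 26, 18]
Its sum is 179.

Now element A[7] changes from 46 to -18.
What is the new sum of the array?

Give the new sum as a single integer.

Old value at index 7: 46
New value at index 7: -18
Delta = -18 - 46 = -64
New sum = old_sum + delta = 179 + (-64) = 115

Answer: 115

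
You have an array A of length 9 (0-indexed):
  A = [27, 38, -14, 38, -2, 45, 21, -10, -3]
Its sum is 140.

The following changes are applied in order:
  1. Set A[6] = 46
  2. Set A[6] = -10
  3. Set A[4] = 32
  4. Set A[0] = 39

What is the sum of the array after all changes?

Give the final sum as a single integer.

Answer: 155

Derivation:
Initial sum: 140
Change 1: A[6] 21 -> 46, delta = 25, sum = 165
Change 2: A[6] 46 -> -10, delta = -56, sum = 109
Change 3: A[4] -2 -> 32, delta = 34, sum = 143
Change 4: A[0] 27 -> 39, delta = 12, sum = 155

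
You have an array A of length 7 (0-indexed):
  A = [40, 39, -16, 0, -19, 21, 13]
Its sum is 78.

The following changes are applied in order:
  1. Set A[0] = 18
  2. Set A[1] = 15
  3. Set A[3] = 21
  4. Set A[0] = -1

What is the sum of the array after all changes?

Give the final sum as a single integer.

Answer: 34

Derivation:
Initial sum: 78
Change 1: A[0] 40 -> 18, delta = -22, sum = 56
Change 2: A[1] 39 -> 15, delta = -24, sum = 32
Change 3: A[3] 0 -> 21, delta = 21, sum = 53
Change 4: A[0] 18 -> -1, delta = -19, sum = 34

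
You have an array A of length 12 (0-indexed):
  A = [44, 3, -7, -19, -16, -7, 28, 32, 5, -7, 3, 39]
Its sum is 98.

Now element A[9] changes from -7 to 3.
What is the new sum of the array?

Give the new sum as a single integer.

Old value at index 9: -7
New value at index 9: 3
Delta = 3 - -7 = 10
New sum = old_sum + delta = 98 + (10) = 108

Answer: 108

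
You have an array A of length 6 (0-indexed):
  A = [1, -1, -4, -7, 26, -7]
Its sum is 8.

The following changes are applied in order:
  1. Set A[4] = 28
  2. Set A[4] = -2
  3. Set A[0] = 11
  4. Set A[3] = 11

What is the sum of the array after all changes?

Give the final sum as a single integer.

Answer: 8

Derivation:
Initial sum: 8
Change 1: A[4] 26 -> 28, delta = 2, sum = 10
Change 2: A[4] 28 -> -2, delta = -30, sum = -20
Change 3: A[0] 1 -> 11, delta = 10, sum = -10
Change 4: A[3] -7 -> 11, delta = 18, sum = 8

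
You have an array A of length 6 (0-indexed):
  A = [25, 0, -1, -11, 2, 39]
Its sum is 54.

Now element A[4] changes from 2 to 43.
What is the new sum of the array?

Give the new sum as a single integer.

Answer: 95

Derivation:
Old value at index 4: 2
New value at index 4: 43
Delta = 43 - 2 = 41
New sum = old_sum + delta = 54 + (41) = 95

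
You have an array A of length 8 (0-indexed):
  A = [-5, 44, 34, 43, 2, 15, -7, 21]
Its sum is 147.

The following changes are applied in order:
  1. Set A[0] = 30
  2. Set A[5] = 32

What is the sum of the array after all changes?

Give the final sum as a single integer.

Answer: 199

Derivation:
Initial sum: 147
Change 1: A[0] -5 -> 30, delta = 35, sum = 182
Change 2: A[5] 15 -> 32, delta = 17, sum = 199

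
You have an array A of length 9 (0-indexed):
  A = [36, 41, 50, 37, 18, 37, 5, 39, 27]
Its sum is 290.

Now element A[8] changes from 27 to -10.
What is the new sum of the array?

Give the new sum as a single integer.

Answer: 253

Derivation:
Old value at index 8: 27
New value at index 8: -10
Delta = -10 - 27 = -37
New sum = old_sum + delta = 290 + (-37) = 253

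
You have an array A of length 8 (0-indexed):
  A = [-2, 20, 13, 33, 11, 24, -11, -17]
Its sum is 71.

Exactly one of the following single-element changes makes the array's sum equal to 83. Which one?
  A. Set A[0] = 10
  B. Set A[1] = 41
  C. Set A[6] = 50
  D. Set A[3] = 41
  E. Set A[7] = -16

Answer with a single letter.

Answer: A

Derivation:
Option A: A[0] -2->10, delta=12, new_sum=71+(12)=83 <-- matches target
Option B: A[1] 20->41, delta=21, new_sum=71+(21)=92
Option C: A[6] -11->50, delta=61, new_sum=71+(61)=132
Option D: A[3] 33->41, delta=8, new_sum=71+(8)=79
Option E: A[7] -17->-16, delta=1, new_sum=71+(1)=72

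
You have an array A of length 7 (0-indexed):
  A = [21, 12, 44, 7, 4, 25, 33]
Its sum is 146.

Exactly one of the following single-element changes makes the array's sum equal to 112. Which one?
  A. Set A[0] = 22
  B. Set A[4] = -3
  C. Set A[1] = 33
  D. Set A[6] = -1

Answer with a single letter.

Option A: A[0] 21->22, delta=1, new_sum=146+(1)=147
Option B: A[4] 4->-3, delta=-7, new_sum=146+(-7)=139
Option C: A[1] 12->33, delta=21, new_sum=146+(21)=167
Option D: A[6] 33->-1, delta=-34, new_sum=146+(-34)=112 <-- matches target

Answer: D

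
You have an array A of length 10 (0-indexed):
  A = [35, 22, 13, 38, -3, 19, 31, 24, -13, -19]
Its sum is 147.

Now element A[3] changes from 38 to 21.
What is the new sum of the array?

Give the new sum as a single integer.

Answer: 130

Derivation:
Old value at index 3: 38
New value at index 3: 21
Delta = 21 - 38 = -17
New sum = old_sum + delta = 147 + (-17) = 130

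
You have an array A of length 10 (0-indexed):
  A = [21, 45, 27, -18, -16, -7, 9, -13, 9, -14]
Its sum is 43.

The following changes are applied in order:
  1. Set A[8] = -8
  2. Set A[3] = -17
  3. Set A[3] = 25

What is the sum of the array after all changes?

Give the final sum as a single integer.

Answer: 69

Derivation:
Initial sum: 43
Change 1: A[8] 9 -> -8, delta = -17, sum = 26
Change 2: A[3] -18 -> -17, delta = 1, sum = 27
Change 3: A[3] -17 -> 25, delta = 42, sum = 69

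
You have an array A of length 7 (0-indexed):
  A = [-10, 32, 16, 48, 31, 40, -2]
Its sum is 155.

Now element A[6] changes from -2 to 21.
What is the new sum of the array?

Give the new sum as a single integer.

Answer: 178

Derivation:
Old value at index 6: -2
New value at index 6: 21
Delta = 21 - -2 = 23
New sum = old_sum + delta = 155 + (23) = 178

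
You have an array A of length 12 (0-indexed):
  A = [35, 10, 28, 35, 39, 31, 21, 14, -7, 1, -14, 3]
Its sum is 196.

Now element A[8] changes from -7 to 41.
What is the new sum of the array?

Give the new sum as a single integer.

Old value at index 8: -7
New value at index 8: 41
Delta = 41 - -7 = 48
New sum = old_sum + delta = 196 + (48) = 244

Answer: 244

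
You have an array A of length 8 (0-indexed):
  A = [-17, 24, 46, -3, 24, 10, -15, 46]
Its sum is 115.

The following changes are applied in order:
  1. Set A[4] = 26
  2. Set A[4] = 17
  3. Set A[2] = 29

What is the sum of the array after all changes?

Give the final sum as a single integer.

Answer: 91

Derivation:
Initial sum: 115
Change 1: A[4] 24 -> 26, delta = 2, sum = 117
Change 2: A[4] 26 -> 17, delta = -9, sum = 108
Change 3: A[2] 46 -> 29, delta = -17, sum = 91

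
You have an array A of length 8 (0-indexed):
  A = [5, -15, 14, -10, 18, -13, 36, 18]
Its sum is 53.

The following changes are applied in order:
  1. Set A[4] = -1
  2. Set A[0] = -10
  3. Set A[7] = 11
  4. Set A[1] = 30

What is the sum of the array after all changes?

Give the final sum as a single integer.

Answer: 57

Derivation:
Initial sum: 53
Change 1: A[4] 18 -> -1, delta = -19, sum = 34
Change 2: A[0] 5 -> -10, delta = -15, sum = 19
Change 3: A[7] 18 -> 11, delta = -7, sum = 12
Change 4: A[1] -15 -> 30, delta = 45, sum = 57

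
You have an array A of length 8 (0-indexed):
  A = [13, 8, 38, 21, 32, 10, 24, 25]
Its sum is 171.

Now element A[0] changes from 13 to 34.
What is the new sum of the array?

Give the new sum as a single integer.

Old value at index 0: 13
New value at index 0: 34
Delta = 34 - 13 = 21
New sum = old_sum + delta = 171 + (21) = 192

Answer: 192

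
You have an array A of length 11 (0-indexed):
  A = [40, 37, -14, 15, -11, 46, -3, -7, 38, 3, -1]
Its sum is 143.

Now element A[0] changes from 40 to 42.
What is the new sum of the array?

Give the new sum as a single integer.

Answer: 145

Derivation:
Old value at index 0: 40
New value at index 0: 42
Delta = 42 - 40 = 2
New sum = old_sum + delta = 143 + (2) = 145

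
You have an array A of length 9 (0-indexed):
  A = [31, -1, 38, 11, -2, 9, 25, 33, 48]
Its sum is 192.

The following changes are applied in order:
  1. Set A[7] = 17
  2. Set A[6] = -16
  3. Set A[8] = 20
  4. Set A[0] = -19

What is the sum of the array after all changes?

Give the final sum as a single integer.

Answer: 57

Derivation:
Initial sum: 192
Change 1: A[7] 33 -> 17, delta = -16, sum = 176
Change 2: A[6] 25 -> -16, delta = -41, sum = 135
Change 3: A[8] 48 -> 20, delta = -28, sum = 107
Change 4: A[0] 31 -> -19, delta = -50, sum = 57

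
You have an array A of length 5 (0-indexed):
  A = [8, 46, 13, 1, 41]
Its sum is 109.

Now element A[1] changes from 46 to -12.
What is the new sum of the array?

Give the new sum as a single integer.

Answer: 51

Derivation:
Old value at index 1: 46
New value at index 1: -12
Delta = -12 - 46 = -58
New sum = old_sum + delta = 109 + (-58) = 51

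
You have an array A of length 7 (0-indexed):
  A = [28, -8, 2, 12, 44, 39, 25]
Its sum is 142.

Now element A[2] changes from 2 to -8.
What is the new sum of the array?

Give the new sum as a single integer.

Old value at index 2: 2
New value at index 2: -8
Delta = -8 - 2 = -10
New sum = old_sum + delta = 142 + (-10) = 132

Answer: 132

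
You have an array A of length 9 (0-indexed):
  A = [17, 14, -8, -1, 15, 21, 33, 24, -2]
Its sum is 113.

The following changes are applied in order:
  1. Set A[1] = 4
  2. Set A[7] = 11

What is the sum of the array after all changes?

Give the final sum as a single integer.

Initial sum: 113
Change 1: A[1] 14 -> 4, delta = -10, sum = 103
Change 2: A[7] 24 -> 11, delta = -13, sum = 90

Answer: 90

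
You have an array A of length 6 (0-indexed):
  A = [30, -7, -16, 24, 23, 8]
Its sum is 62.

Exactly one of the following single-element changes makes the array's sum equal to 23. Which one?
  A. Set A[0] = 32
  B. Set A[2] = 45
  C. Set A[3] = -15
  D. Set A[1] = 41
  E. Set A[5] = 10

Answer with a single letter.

Answer: C

Derivation:
Option A: A[0] 30->32, delta=2, new_sum=62+(2)=64
Option B: A[2] -16->45, delta=61, new_sum=62+(61)=123
Option C: A[3] 24->-15, delta=-39, new_sum=62+(-39)=23 <-- matches target
Option D: A[1] -7->41, delta=48, new_sum=62+(48)=110
Option E: A[5] 8->10, delta=2, new_sum=62+(2)=64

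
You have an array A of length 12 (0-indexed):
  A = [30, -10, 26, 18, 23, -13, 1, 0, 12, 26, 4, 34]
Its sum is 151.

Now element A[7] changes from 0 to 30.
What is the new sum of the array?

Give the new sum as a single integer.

Answer: 181

Derivation:
Old value at index 7: 0
New value at index 7: 30
Delta = 30 - 0 = 30
New sum = old_sum + delta = 151 + (30) = 181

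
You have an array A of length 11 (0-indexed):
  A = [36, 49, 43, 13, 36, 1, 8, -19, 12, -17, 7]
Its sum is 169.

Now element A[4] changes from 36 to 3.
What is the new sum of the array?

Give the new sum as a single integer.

Old value at index 4: 36
New value at index 4: 3
Delta = 3 - 36 = -33
New sum = old_sum + delta = 169 + (-33) = 136

Answer: 136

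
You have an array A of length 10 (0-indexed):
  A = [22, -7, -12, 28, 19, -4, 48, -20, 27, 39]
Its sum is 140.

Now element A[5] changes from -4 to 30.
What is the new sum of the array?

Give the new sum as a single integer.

Answer: 174

Derivation:
Old value at index 5: -4
New value at index 5: 30
Delta = 30 - -4 = 34
New sum = old_sum + delta = 140 + (34) = 174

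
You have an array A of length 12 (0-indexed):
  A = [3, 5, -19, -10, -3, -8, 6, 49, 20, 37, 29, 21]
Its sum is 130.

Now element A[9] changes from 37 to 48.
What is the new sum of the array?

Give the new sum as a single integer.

Answer: 141

Derivation:
Old value at index 9: 37
New value at index 9: 48
Delta = 48 - 37 = 11
New sum = old_sum + delta = 130 + (11) = 141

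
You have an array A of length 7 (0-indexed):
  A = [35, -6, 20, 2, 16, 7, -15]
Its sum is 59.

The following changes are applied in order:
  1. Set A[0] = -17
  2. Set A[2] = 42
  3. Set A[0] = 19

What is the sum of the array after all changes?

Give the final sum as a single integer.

Initial sum: 59
Change 1: A[0] 35 -> -17, delta = -52, sum = 7
Change 2: A[2] 20 -> 42, delta = 22, sum = 29
Change 3: A[0] -17 -> 19, delta = 36, sum = 65

Answer: 65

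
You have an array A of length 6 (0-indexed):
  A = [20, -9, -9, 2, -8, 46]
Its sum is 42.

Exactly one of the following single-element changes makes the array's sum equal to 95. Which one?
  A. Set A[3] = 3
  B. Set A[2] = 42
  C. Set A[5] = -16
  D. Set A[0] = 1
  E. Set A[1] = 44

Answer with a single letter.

Option A: A[3] 2->3, delta=1, new_sum=42+(1)=43
Option B: A[2] -9->42, delta=51, new_sum=42+(51)=93
Option C: A[5] 46->-16, delta=-62, new_sum=42+(-62)=-20
Option D: A[0] 20->1, delta=-19, new_sum=42+(-19)=23
Option E: A[1] -9->44, delta=53, new_sum=42+(53)=95 <-- matches target

Answer: E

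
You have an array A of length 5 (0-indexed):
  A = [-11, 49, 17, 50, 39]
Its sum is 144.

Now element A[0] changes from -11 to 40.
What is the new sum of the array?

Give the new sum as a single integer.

Answer: 195

Derivation:
Old value at index 0: -11
New value at index 0: 40
Delta = 40 - -11 = 51
New sum = old_sum + delta = 144 + (51) = 195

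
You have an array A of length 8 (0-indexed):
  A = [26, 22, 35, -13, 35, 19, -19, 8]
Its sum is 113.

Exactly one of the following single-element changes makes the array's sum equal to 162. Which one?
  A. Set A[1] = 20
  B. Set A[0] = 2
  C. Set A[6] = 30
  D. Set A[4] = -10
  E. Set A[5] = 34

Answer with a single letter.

Answer: C

Derivation:
Option A: A[1] 22->20, delta=-2, new_sum=113+(-2)=111
Option B: A[0] 26->2, delta=-24, new_sum=113+(-24)=89
Option C: A[6] -19->30, delta=49, new_sum=113+(49)=162 <-- matches target
Option D: A[4] 35->-10, delta=-45, new_sum=113+(-45)=68
Option E: A[5] 19->34, delta=15, new_sum=113+(15)=128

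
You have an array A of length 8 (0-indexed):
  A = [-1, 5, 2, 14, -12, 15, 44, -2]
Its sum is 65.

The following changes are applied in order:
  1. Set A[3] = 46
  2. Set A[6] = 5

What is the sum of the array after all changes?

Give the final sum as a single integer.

Initial sum: 65
Change 1: A[3] 14 -> 46, delta = 32, sum = 97
Change 2: A[6] 44 -> 5, delta = -39, sum = 58

Answer: 58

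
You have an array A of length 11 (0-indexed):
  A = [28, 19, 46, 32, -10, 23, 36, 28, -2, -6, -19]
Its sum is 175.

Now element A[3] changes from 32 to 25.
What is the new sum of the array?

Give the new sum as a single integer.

Answer: 168

Derivation:
Old value at index 3: 32
New value at index 3: 25
Delta = 25 - 32 = -7
New sum = old_sum + delta = 175 + (-7) = 168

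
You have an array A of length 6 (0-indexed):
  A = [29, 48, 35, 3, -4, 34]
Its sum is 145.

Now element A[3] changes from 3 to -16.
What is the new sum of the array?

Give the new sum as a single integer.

Answer: 126

Derivation:
Old value at index 3: 3
New value at index 3: -16
Delta = -16 - 3 = -19
New sum = old_sum + delta = 145 + (-19) = 126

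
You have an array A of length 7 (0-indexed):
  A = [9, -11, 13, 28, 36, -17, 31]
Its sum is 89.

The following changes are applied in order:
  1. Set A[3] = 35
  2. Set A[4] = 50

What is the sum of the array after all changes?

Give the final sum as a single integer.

Answer: 110

Derivation:
Initial sum: 89
Change 1: A[3] 28 -> 35, delta = 7, sum = 96
Change 2: A[4] 36 -> 50, delta = 14, sum = 110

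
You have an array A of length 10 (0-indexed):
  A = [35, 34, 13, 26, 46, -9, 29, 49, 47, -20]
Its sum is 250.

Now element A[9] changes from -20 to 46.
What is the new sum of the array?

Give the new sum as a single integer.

Old value at index 9: -20
New value at index 9: 46
Delta = 46 - -20 = 66
New sum = old_sum + delta = 250 + (66) = 316

Answer: 316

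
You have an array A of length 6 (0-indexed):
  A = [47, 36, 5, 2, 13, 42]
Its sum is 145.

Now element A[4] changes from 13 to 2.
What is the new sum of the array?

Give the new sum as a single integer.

Answer: 134

Derivation:
Old value at index 4: 13
New value at index 4: 2
Delta = 2 - 13 = -11
New sum = old_sum + delta = 145 + (-11) = 134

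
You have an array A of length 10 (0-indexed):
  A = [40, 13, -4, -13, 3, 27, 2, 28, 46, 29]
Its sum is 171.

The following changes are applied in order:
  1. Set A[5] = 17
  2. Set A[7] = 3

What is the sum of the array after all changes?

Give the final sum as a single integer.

Initial sum: 171
Change 1: A[5] 27 -> 17, delta = -10, sum = 161
Change 2: A[7] 28 -> 3, delta = -25, sum = 136

Answer: 136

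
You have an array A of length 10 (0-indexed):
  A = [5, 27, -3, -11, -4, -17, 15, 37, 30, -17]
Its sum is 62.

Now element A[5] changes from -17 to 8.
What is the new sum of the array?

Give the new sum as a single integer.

Answer: 87

Derivation:
Old value at index 5: -17
New value at index 5: 8
Delta = 8 - -17 = 25
New sum = old_sum + delta = 62 + (25) = 87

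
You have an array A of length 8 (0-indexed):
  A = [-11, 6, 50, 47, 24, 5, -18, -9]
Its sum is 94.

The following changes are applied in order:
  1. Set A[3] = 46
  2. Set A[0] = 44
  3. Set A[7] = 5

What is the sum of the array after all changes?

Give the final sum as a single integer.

Initial sum: 94
Change 1: A[3] 47 -> 46, delta = -1, sum = 93
Change 2: A[0] -11 -> 44, delta = 55, sum = 148
Change 3: A[7] -9 -> 5, delta = 14, sum = 162

Answer: 162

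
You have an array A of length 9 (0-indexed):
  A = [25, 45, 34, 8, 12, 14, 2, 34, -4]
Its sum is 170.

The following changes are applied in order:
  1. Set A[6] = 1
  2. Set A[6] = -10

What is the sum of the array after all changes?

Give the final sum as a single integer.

Initial sum: 170
Change 1: A[6] 2 -> 1, delta = -1, sum = 169
Change 2: A[6] 1 -> -10, delta = -11, sum = 158

Answer: 158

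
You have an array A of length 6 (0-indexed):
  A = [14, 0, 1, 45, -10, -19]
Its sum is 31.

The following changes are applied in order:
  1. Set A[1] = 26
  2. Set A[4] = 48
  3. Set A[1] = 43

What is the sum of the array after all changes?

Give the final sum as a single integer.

Answer: 132

Derivation:
Initial sum: 31
Change 1: A[1] 0 -> 26, delta = 26, sum = 57
Change 2: A[4] -10 -> 48, delta = 58, sum = 115
Change 3: A[1] 26 -> 43, delta = 17, sum = 132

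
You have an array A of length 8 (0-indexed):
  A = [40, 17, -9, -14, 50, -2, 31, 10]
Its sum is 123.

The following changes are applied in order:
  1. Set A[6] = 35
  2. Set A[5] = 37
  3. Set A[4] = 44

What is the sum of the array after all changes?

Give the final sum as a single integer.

Initial sum: 123
Change 1: A[6] 31 -> 35, delta = 4, sum = 127
Change 2: A[5] -2 -> 37, delta = 39, sum = 166
Change 3: A[4] 50 -> 44, delta = -6, sum = 160

Answer: 160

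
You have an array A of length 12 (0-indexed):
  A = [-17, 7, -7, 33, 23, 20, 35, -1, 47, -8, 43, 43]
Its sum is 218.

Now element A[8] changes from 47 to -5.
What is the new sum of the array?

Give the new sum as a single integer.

Answer: 166

Derivation:
Old value at index 8: 47
New value at index 8: -5
Delta = -5 - 47 = -52
New sum = old_sum + delta = 218 + (-52) = 166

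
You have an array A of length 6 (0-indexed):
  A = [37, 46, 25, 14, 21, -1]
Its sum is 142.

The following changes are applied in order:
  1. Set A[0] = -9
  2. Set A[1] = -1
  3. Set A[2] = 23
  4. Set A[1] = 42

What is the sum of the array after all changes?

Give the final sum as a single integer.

Answer: 90

Derivation:
Initial sum: 142
Change 1: A[0] 37 -> -9, delta = -46, sum = 96
Change 2: A[1] 46 -> -1, delta = -47, sum = 49
Change 3: A[2] 25 -> 23, delta = -2, sum = 47
Change 4: A[1] -1 -> 42, delta = 43, sum = 90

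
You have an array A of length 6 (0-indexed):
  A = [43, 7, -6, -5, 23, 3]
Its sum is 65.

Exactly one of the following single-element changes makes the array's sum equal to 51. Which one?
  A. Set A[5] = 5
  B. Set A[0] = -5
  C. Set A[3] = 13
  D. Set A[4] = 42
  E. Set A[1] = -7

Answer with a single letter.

Option A: A[5] 3->5, delta=2, new_sum=65+(2)=67
Option B: A[0] 43->-5, delta=-48, new_sum=65+(-48)=17
Option C: A[3] -5->13, delta=18, new_sum=65+(18)=83
Option D: A[4] 23->42, delta=19, new_sum=65+(19)=84
Option E: A[1] 7->-7, delta=-14, new_sum=65+(-14)=51 <-- matches target

Answer: E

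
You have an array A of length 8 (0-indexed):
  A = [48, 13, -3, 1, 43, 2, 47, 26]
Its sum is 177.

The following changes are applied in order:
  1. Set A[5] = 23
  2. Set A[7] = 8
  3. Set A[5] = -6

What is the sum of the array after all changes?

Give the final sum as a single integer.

Answer: 151

Derivation:
Initial sum: 177
Change 1: A[5] 2 -> 23, delta = 21, sum = 198
Change 2: A[7] 26 -> 8, delta = -18, sum = 180
Change 3: A[5] 23 -> -6, delta = -29, sum = 151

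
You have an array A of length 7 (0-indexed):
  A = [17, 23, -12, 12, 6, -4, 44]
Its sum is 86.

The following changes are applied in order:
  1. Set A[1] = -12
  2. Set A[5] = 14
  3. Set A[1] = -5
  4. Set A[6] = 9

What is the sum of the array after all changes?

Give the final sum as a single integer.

Answer: 41

Derivation:
Initial sum: 86
Change 1: A[1] 23 -> -12, delta = -35, sum = 51
Change 2: A[5] -4 -> 14, delta = 18, sum = 69
Change 3: A[1] -12 -> -5, delta = 7, sum = 76
Change 4: A[6] 44 -> 9, delta = -35, sum = 41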